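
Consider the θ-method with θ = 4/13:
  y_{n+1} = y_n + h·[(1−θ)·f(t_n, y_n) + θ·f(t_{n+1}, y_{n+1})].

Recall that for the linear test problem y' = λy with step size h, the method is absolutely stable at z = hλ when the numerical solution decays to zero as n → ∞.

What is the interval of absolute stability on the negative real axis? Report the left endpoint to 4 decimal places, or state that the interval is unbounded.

With y'=λy (z=hλ):
  y_{n+1} = y_n + z·[9/13·y_n + 4/13·y_{n+1}] ⇒ (1 − 4/13z)y_{n+1} = (1 + 9/13z)y_n
  so R(z) = (1 + 9/13z)/(1 − 4/13z).

Solve |R(x)|<1 on ℝ⁻.
x=-1.49: |R|=0.0216
R=−1: 1+9/13x = −1+4/13x ⇒ -5/13x=2 ⇒ x=2/(-5/13)=-5.2000
Confirm numerically:
  x=-5.017: |R|=0.97233 <1
  x=-4.533: |R|=0.89288 <1
  x=-4.288: |R|=0.84877 <1
  x=-5.395: |R|=1.02820 >1
  x=-5.345: |R|=1.02109 >1
  x=-5.255: |R|=1.00808 >1
So |R|<1 on (-5.2000, 0).

z∈(-5.2000,0).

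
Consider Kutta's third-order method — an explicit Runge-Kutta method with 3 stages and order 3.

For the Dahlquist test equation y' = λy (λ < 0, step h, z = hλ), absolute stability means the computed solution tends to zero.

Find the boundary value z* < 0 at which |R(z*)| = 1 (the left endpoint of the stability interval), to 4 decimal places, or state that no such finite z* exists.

Test eqn y'=λy, z=hλ:
  order 3, 3-stage ⇒ R(z)=1+z+z^2/2+z^3/6
  (e.g. R(-1.74)=-0.10420, |R|=0.10420)

Need |R(x)|<1, x<0.
x=-1.74: |R|=0.1042
|R(-1.95)|=0.2846 |R(-1.02)|=0.3233 |R(-0.81)|=0.4295
Bisect:
  x_lo=-2.8566 |R|=1.6615  x_hi=-0.3717 |R|=0.6888
  mid=-1.61412 |R|=0.01233 →hi
  mid=-2.23534 |R|=0.59854 →hi
  mid=-2.54595 |R|=1.05543 →lo
  mid=-2.39064 |R|=0.81022 →hi
  mid=-2.46830 |R|=0.92840 →hi
  mid=-2.50712 |R|=0.99078 →hi
  mid=-2.52654 |R|=1.02282 →lo
  ...
  [-2.51289,-2.51273] ⇒ x*=-2.5127
So |R|<1 on (-2.5127, 0).

z* = -2.5127.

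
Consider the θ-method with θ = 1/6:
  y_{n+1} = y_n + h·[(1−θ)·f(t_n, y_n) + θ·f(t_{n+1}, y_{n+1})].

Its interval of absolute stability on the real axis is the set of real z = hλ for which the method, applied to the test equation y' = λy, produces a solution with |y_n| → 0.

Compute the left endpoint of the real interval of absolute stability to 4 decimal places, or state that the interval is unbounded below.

z* = -3.0000.

Test eqn y'=λy, z=hλ:
  y_{n+1} = y_n + z·[5/6·y_n + 1/6·y_{n+1}] ⇒ (1 − 1/6z)y_{n+1} = (1 + 5/6z)y_n
  so R(z) = (1 + 5/6z)/(1 − 1/6z).

Boundary: |R(x)|=1, x<0.
x=-0.66: |R|=0.4054
R=−1: 1+5/6x = −1+1/6x ⇒ -2/3x=2 ⇒ x=2/(-2/3)=-3.0000
Confirm numerically:
  x=-1.947: |R|=0.46999 <1
  x=-1.743: |R|=0.35064 <1
  x=-1.625: |R|=0.27869 <1
  x=-1.228: |R|=0.01937 <1
  x=-3.593: |R|=1.24726 >1
  x=-3.468: |R|=1.19772 >1
  x=-3.340: |R|=1.14561 >1
So |R|<1 on (-3.0000, 0).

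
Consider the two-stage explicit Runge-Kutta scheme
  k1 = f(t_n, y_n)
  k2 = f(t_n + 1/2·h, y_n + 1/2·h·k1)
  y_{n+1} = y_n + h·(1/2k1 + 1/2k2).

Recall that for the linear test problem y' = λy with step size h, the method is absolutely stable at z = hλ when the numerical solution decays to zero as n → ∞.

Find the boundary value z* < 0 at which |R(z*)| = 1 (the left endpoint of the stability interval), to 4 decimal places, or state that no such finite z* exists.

left endpoint -4.0000.

With y'=λy (z=hλ):
  k1=λy_n ⇒ h·k1=z·y_n;  k2=λ(1+1/2z)y_n ⇒ h·k2=z(1+1/2z)y_n
  y_{n+1}/y_n = 1 + 1/2z + 1/2z(1+1/2z) = 1 + z + 1/4z²
  ⇒ R(z) = 1 + z + 1/4z².

Boundary: |R(x)|=1, x<0.
x=-0.65: |R|=0.4556
R=1: x+1/4x²=0 ⇒ x=−4=-4.0000; min R=1−1/(4·1/4)=0.0000>−1
Confirm numerically:
  x=-3.976: |R|=0.97614 <1
  x=-3.874: |R|=0.87797 <1
  x=-2.863: |R|=0.18619 <1
  x=-2.090: |R|=0.00202 <1
  x=-4.562: |R|=1.64096 >1
  x=-4.297: |R|=1.31905 >1
  x=-4.129: |R|=1.13316 >1
Interval (-4.0000, 0).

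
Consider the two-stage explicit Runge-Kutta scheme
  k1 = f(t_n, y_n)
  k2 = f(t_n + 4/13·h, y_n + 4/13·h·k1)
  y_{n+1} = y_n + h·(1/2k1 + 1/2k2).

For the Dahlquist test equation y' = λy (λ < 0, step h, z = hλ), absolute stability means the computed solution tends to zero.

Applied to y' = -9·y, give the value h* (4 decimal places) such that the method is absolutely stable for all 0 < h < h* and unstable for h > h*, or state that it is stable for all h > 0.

Test eqn y'=λy, z=hλ:
  k1=λy_n ⇒ h·k1=z·y_n;  k2=λ(1+4/13z)y_n ⇒ h·k2=z(1+4/13z)y_n
  y_{n+1}/y_n = 1 + 1/2z + 1/2z(1+4/13z) = 1 + z + 2/13z²
  R(z) = 1 + z + 2/13z².

Need |R(x)|<1, x<0.
x=-1.53: |R|=0.1699
R=1: x+2/13x²=0 ⇒ x=−13/2=-6.5000; min R=1−1/(4·2/13)=-0.6250>−1
Confirm numerically:
  x=-6.459: |R|=0.95926 <1
  x=-4.338: |R|=0.44289 <1
  x=-2.759: |R|=0.58791 <1
  x=-6.904: |R|=1.42911 >1
  x=-6.718: |R|=1.22531 >1
  x=-6.662: |R|=1.16604 >1
Stable set (-6.5000, 0).

(-6.5000,0); λ=-9 ⇒ h* = (13/2)/9 = 0.7222.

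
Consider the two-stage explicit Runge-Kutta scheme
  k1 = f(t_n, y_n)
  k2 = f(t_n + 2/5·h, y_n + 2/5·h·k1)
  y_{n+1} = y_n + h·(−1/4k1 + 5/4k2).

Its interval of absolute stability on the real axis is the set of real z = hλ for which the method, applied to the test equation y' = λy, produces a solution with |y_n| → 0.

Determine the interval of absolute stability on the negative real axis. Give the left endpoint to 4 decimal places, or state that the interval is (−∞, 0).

(-2.0000, 0).

Set f=λy, z=hλ:
  k1=λy_n ⇒ h·k1=z·y_n;  k2=λ(1+2/5z)y_n ⇒ h·k2=z(1+2/5z)y_n
  y_{n+1}/y_n = 1 − 1/4z + 5/4z(1+2/5z) = 1 + z + 1/2z²
  Hence R(z) = 1 + z + 1/2z².

Boundary: |R(x)|=1, x<0.
x=-1.52: |R|=0.6352
R=1: x+1/2x²=0 ⇒ x=−2=-2.0000; min R=1−1/(4·1/2)=0.5000>−1
Confirm numerically:
  x=-1.929: |R|=0.93152 <1
  x=-1.353: |R|=0.56230 <1
  x=-1.296: |R|=0.54381 <1
  x=-2.554: |R|=1.70746 >1
  x=-2.125: |R|=1.13281 >1
So |R|<1 on (-2.0000, 0).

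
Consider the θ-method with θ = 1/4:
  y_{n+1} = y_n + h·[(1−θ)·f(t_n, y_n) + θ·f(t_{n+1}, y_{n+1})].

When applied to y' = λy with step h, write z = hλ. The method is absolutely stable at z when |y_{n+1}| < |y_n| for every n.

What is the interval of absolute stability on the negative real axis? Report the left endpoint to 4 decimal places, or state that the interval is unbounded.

On y'=λy, z=hλ:
  y_{n+1} = y_n + z·[3/4·y_n + 1/4·y_{n+1}] ⇒ (1 − 1/4z)y_{n+1} = (1 + 3/4z)y_n
  R(z) = (1 + 3/4z)/(1 − 1/4z).

Solve |R(x)|<1 on ℝ⁻.
x=-1.14: |R|=0.1128
R=−1: 1+3/4x = −1+1/4x ⇒ -1/2x=2 ⇒ x=2/(-1/2)=-4.0000
Confirm numerically:
  x=-3.554: |R|=0.88192 <1
  x=-1.915: |R|=0.29501 <1
  x=-1.895: |R|=0.28584 <1
  x=-4.521: |R|=1.12229 >1
  x=-4.319: |R|=1.07669 >1
Interval (-4.0000, 0).

(-4.0000, 0).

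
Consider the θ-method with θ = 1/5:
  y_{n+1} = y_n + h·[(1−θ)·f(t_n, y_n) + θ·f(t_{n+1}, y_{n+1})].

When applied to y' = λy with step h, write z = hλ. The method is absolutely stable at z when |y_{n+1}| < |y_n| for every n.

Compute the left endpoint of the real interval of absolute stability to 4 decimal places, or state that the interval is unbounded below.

left endpoint -3.3333.

On y'=λy, z=hλ:
  y_{n+1} = y_n + z·[4/5·y_n + 1/5·y_{n+1}] ⇒ (1 − 1/5z)y_{n+1} = (1 + 4/5z)y_n
  R(z) = (1 + 4/5z)/(1 − 1/5z).

Need |R(x)|<1, x<0.
x=-1.27: |R|=0.0128
R=−1: 1+4/5x = −1+1/5x ⇒ -3/5x=2 ⇒ x=2/(-3/5)=-3.3333
Confirm numerically:
  x=-2.220: |R|=0.53740 <1
  x=-1.429: |R|=0.11137 <1
  x=-1.380: |R|=0.08150 <1
  x=-3.567: |R|=1.08183 >1
  x=-3.431: |R|=1.03475 >1
Stable set (-3.3333, 0).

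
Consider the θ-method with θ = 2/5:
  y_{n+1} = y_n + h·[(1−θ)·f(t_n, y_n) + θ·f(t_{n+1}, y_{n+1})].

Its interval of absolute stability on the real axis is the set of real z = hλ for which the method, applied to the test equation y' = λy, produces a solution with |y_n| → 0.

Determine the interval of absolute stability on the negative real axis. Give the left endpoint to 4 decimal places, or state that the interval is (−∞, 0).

On y'=λy, z=hλ:
  y_{n+1} = y_n + z·[3/5·y_n + 2/5·y_{n+1}] ⇒ (1 − 2/5z)y_{n+1} = (1 + 3/5z)y_n
  R(z) = (1 + 3/5z)/(1 − 2/5z).

Need |R(x)|<1, x<0.
x=-0.36: |R|=0.6853
R=−1: 1+3/5x = −1+2/5x ⇒ -1/5x=2 ⇒ x=2/(-1/5)=-10.0000
Confirm numerically:
  x=-9.285: |R|=0.96966 <1
  x=-8.179: |R|=0.91474 <1
  x=-6.901: |R|=0.83518 <1
  x=-10.421: |R|=1.01629 >1
  x=-10.281: |R|=1.01099 >1
Stable set (-10.0000, 0).

z∈(-10.0000,0).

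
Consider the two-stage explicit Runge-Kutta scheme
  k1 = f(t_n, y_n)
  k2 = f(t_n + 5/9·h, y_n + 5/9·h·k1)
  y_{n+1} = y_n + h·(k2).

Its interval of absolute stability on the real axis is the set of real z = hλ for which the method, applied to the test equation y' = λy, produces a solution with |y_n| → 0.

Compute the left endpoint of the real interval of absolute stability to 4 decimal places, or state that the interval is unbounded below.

z* = -1.8000.

With y'=λy (z=hλ):
  k1=λy_n ⇒ h·k1=z·y_n;  k2=λ(1+5/9z)y_n ⇒ h·k2=z(1+5/9z)y_n
  y_{n+1}/y_n = 1 + z(1+5/9z) = 1 + z + 5/9z²
  ⇒ R(z) = 1 + z + 5/9z².

Solve |R(x)|<1 on ℝ⁻.
x=-1.38: |R|=0.6780
R=1: x+5/9x²=0 ⇒ x=−9/5=-1.8000; min R=1−1/(4·5/9)=0.5500>−1
Confirm numerically:
  x=-1.779: |R|=0.97924 <1
  x=-1.478: |R|=0.73560 <1
  x=-0.897: |R|=0.55000 <1
  x=-0.802: |R|=0.55534 <1
  x=-2.374: |R|=1.75704 >1
  x=-2.126: |R|=1.38504 >1
Stable set (-1.8000, 0).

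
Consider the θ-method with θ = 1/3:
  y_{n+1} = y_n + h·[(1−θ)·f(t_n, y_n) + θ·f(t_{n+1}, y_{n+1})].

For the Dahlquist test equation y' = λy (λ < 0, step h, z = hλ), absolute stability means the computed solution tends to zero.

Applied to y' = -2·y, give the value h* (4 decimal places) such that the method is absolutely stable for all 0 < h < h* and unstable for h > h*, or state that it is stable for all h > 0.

(-6.0000,0); λ=-2 ⇒ h* = (6)/2 = 3.0000.

Set f=λy, z=hλ:
  y_{n+1} = y_n + z·[2/3·y_n + 1/3·y_{n+1}] ⇒ (1 − 1/3z)y_{n+1} = (1 + 2/3z)y_n
  Hence R(z) = (1 + 2/3z)/(1 − 1/3z).

Find x<0 with |R(x)|<1.
x=-1.2: |R|=0.1429
R=−1: 1+2/3x = −1+1/3x ⇒ -1/3x=2 ⇒ x=2/(-1/3)=-6.0000
Confirm numerically:
  x=-4.524: |R|=0.80383 <1
  x=-4.274: |R|=0.76272 <1
  x=-3.951: |R|=0.70522 <1
  x=-3.713: |R|=0.65932 <1
  x=-6.485: |R|=1.05113 >1
  x=-6.470: |R|=1.04963 >1
  x=-6.286: |R|=1.03080 >1
Interval (-6.0000, 0).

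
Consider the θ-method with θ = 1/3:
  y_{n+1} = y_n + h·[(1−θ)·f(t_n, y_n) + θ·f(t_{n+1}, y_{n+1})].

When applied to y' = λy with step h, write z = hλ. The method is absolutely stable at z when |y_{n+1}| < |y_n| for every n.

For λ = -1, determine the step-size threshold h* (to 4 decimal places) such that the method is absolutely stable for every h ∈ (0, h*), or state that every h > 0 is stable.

Test eqn y'=λy, z=hλ:
  y_{n+1} = y_n + z·[2/3·y_n + 1/3·y_{n+1}] ⇒ (1 − 1/3z)y_{n+1} = (1 + 2/3z)y_n
  so R(z) = (1 + 2/3z)/(1 − 1/3z).

Need |R(x)|<1, x<0.
x=-1.63: |R|=0.0562
R=−1: 1+2/3x = −1+1/3x ⇒ -1/3x=2 ⇒ x=2/(-1/3)=-6.0000
Confirm numerically:
  x=-5.869: |R|=0.98523 <1
  x=-5.865: |R|=0.98477 <1
  x=-5.400: |R|=0.92857 <1
  x=-4.026: |R|=0.71904 <1
  x=-6.524: |R|=1.05502 >1
  x=-6.053: |R|=1.00585 >1
Interval (-6.0000, 0).

(-6.0000,0); λ=-1 ⇒ h* = (6)/1 = 6.0000.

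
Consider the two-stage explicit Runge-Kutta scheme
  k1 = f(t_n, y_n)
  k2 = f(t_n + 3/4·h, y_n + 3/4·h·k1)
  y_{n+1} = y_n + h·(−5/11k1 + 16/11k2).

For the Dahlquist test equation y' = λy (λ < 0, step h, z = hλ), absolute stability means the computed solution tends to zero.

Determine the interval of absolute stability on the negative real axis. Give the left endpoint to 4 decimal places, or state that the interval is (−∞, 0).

On y'=λy, z=hλ:
  k1=λy_n ⇒ h·k1=z·y_n;  k2=λ(1+3/4z)y_n ⇒ h·k2=z(1+3/4z)y_n
  y_{n+1}/y_n = 1 − 5/11z + 16/11z(1+3/4z) = 1 + z + 12/11z²
  so R(z) = 1 + z + 12/11z².

Solve |R(x)|<1 on ℝ⁻.
x=-0.68: |R|=0.8244
R=1: x+12/11x²=0 ⇒ x=−11/12=-0.9167; min R=1−1/(4·12/11)=0.7708>−1
Confirm numerically:
  x=-0.719: |R|=0.84496 <1
  x=-0.652: |R|=0.81175 <1
  x=-0.548: |R|=0.77960 <1
  x=-0.423: |R|=0.77220 <1
  x=-1.512: |R|=1.98198 >1
  x=-1.319: |R|=1.57892 >1
Interval (-0.9167, 0).

z∈(-0.9167,0).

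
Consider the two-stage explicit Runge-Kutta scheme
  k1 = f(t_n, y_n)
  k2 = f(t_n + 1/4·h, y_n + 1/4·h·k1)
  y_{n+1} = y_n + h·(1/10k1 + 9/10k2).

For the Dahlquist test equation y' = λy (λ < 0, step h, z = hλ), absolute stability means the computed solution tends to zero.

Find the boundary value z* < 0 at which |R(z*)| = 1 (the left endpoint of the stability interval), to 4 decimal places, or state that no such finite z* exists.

Test eqn y'=λy, z=hλ:
  k1=λy_n ⇒ h·k1=z·y_n;  k2=λ(1+1/4z)y_n ⇒ h·k2=z(1+1/4z)y_n
  y_{n+1}/y_n = 1 + 1/10z + 9/10z(1+1/4z) = 1 + z + 9/40z²
  R(z) = 1 + z + 9/40z².

Find x<0 with |R(x)|<1.
x=-1.1: |R|=0.1723
R=1: x+9/40x²=0 ⇒ x=−40/9=-4.4444; min R=1−1/(4·9/40)=-0.1111>−1
Confirm numerically:
  x=-2.971: |R|=0.01504 <1
  x=-2.768: |R|=0.04409 <1
  x=-2.324: |R|=0.10878 <1
  x=-4.911: |R|=1.51553 >1
  x=-4.490: |R|=1.04602 >1
Interval (-4.4444, 0).

z* = -4.4444.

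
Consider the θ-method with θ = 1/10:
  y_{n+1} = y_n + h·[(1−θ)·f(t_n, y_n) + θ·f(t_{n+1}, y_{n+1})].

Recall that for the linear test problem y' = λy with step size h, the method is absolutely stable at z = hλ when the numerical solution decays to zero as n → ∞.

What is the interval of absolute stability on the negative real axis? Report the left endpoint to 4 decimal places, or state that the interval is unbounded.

(-2.5000, 0).

Test eqn y'=λy, z=hλ:
  y_{n+1} = y_n + z·[9/10·y_n + 1/10·y_{n+1}] ⇒ (1 − 1/10z)y_{n+1} = (1 + 9/10z)y_n
  so R(z) = (1 + 9/10z)/(1 − 1/10z).

Find x<0 with |R(x)|<1.
x=-1.37: |R|=0.2049
R=−1: 1+9/10x = −1+1/10x ⇒ -4/5x=2 ⇒ x=2/(-4/5)=-2.5000
Confirm numerically:
  x=-2.057: |R|=0.70606 <1
  x=-1.793: |R|=0.52039 <1
  x=-1.677: |R|=0.43616 <1
  x=-1.572: |R|=0.35845 <1
  x=-2.564: |R|=1.04075 >1
  x=-2.527: |R|=1.01724 >1
So |R|<1 on (-2.5000, 0).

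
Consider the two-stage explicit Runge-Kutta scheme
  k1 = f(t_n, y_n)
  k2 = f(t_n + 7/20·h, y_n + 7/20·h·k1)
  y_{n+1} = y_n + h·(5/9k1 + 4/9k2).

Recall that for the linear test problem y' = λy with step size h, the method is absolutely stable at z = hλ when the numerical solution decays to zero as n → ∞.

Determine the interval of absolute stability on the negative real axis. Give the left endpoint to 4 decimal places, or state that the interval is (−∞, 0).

Test eqn y'=λy, z=hλ:
  k1=λy_n ⇒ h·k1=z·y_n;  k2=λ(1+7/20z)y_n ⇒ h·k2=z(1+7/20z)y_n
  y_{n+1}/y_n = 1 + 5/9z + 4/9z(1+7/20z) = 1 + z + 7/45z²
  Hence R(z) = 1 + z + 7/45z².

Find x<0 with |R(x)|<1.
x=-0.81: |R|=0.2921
R=1: x+7/45x²=0 ⇒ x=−45/7=-6.4286; min R=1−1/(4·7/45)=-0.6071>−1
Confirm numerically:
  x=-6.370: |R|=0.94196 <1
  x=-5.012: |R|=0.10442 <1
  x=-3.587: |R|=0.58553 <1
  x=-3.382: |R|=0.60277 <1
  x=-6.892: |R|=1.49684 >1
  x=-6.869: |R|=1.47060 >1
  x=-6.760: |R|=1.34852 >1
So |R|<1 on (-6.4286, 0).

z∈(-6.4286,0).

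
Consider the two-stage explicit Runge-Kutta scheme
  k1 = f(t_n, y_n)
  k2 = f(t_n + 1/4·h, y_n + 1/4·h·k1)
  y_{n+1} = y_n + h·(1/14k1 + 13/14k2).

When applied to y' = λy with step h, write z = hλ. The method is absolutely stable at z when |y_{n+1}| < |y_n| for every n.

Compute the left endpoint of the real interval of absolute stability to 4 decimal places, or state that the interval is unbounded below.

Set f=λy, z=hλ:
  k1=λy_n ⇒ h·k1=z·y_n;  k2=λ(1+1/4z)y_n ⇒ h·k2=z(1+1/4z)y_n
  y_{n+1}/y_n = 1 + 1/14z + 13/14z(1+1/4z) = 1 + z + 13/56z²
  ⇒ R(z) = 1 + z + 13/56z².

Find x<0 with |R(x)|<1.
x=-0.63: |R|=0.4621
R=1: x+13/56x²=0 ⇒ x=−56/13=-4.3077; min R=1−1/(4·13/56)=-0.0769>−1
Confirm numerically:
  x=-4.109: |R|=0.81047 <1
  x=-3.039: |R|=0.10496 <1
  x=-2.550: |R|=0.04049 <1
  x=-2.099: |R|=0.07622 <1
  x=-4.732: |R|=1.46610 >1
  x=-4.681: |R|=1.40566 >1
  x=-4.439: |R|=1.13531 >1
Interval (-4.3077, 0).

z* = -4.3077.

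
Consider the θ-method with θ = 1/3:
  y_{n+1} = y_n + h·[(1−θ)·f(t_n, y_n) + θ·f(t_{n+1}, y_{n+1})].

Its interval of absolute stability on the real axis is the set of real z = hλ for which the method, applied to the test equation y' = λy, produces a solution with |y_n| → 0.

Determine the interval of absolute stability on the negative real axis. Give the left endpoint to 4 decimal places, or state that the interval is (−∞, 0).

On y'=λy, z=hλ:
  y_{n+1} = y_n + z·[2/3·y_n + 1/3·y_{n+1}] ⇒ (1 − 1/3z)y_{n+1} = (1 + 2/3z)y_n
  R(z) = (1 + 2/3z)/(1 − 1/3z).

Find x<0 with |R(x)|<1.
x=-0.51: |R|=0.5641
R=−1: 1+2/3x = −1+1/3x ⇒ -1/3x=2 ⇒ x=2/(-1/3)=-6.0000
Confirm numerically:
  x=-5.131: |R|=0.89313 <1
  x=-4.567: |R|=0.81063 <1
  x=-4.362: |R|=0.77751 <1
  x=-3.017: |R|=0.50424 <1
  x=-6.361: |R|=1.03856 >1
  x=-6.119: |R|=1.01305 >1
Interval (-6.0000, 0).

z∈(-6.0000,0).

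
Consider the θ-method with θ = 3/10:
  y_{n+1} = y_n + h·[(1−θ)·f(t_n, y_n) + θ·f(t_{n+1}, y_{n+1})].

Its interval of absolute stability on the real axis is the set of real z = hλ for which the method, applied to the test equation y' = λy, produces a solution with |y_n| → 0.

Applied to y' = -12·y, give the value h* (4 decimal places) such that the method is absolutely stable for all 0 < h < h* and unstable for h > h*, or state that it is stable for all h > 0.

(-5.0000,0); λ=-12 ⇒ h* = (5)/12 = 0.4167.

With y'=λy (z=hλ):
  y_{n+1} = y_n + z·[7/10·y_n + 3/10·y_{n+1}] ⇒ (1 − 3/10z)y_{n+1} = (1 + 7/10z)y_n
  so R(z) = (1 + 7/10z)/(1 − 3/10z).

Find x<0 with |R(x)|<1.
x=-1.24: |R|=0.0962
R=−1: 1+7/10x = −1+3/10x ⇒ -2/5x=2 ⇒ x=2/(-2/5)=-5.0000
Confirm numerically:
  x=-4.803: |R|=0.96772 <1
  x=-4.206: |R|=0.85958 <1
  x=-3.253: |R|=0.64634 <1
  x=-5.364: |R|=1.05580 >1
  x=-5.168: |R|=1.02635 >1
  x=-5.156: |R|=1.02450 >1
Stable set (-5.0000, 0).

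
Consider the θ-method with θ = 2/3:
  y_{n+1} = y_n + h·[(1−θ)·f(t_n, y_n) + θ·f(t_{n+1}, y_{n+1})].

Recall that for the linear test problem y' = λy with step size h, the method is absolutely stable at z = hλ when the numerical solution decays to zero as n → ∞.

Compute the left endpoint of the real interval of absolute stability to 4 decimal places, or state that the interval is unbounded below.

With y'=λy (z=hλ):
  y_{n+1} = y_n + z·[1/3·y_n + 2/3·y_{n+1}] ⇒ (1 − 2/3z)y_{n+1} = (1 + 1/3z)y_n
  ⇒ R(z) = (1 + 1/3z)/(1 − 2/3z).

Find x<0 with |R(x)|<1.
x=-0.79: |R|=0.4825
x=-2: |R|=0.1429
x=-10: |R|=0.3043
x=-100: |R|=0.4778
θ=2/3≥1/2 ⇒ |1+1/3x|<|1−2/3x| ∀x<0 ⇒ interval (−∞,0).

unbounded; (−∞, 0).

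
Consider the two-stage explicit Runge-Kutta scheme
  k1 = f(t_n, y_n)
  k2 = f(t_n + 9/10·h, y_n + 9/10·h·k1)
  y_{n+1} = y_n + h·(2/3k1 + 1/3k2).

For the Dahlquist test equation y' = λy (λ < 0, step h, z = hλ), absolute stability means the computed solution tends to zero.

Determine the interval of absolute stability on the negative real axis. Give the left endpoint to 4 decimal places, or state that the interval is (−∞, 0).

Test eqn y'=λy, z=hλ:
  k1=λy_n ⇒ h·k1=z·y_n;  k2=λ(1+9/10z)y_n ⇒ h·k2=z(1+9/10z)y_n
  y_{n+1}/y_n = 1 + 2/3z + 1/3z(1+9/10z) = 1 + z + 3/10z²
  ⇒ R(z) = 1 + z + 3/10z².

Boundary: |R(x)|=1, x<0.
x=-1.11: |R|=0.2596
R=1: x+3/10x²=0 ⇒ x=−10/3=-3.3333; min R=1−1/(4·3/10)=0.1667>−1
Confirm numerically:
  x=-3.268: |R|=0.93595 <1
  x=-2.289: |R|=0.28286 <1
  x=-1.856: |R|=0.17742 <1
  x=-3.900: |R|=1.66300 >1
  x=-3.836: |R|=1.57847 >1
So |R|<1 on (-3.3333, 0).

(-3.3333, 0).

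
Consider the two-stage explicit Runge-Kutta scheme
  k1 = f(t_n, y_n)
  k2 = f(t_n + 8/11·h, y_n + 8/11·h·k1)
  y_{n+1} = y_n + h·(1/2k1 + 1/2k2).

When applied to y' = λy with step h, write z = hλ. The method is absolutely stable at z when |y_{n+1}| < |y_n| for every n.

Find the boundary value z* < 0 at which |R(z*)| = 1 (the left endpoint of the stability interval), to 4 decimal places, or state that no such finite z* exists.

On y'=λy, z=hλ:
  k1=λy_n ⇒ h·k1=z·y_n;  k2=λ(1+8/11z)y_n ⇒ h·k2=z(1+8/11z)y_n
  y_{n+1}/y_n = 1 + 1/2z + 1/2z(1+8/11z) = 1 + z + 4/11z²
  Hence R(z) = 1 + z + 4/11z².

Boundary: |R(x)|=1, x<0.
x=-0.82: |R|=0.4245
R=1: x+4/11x²=0 ⇒ x=−11/4=-2.7500; min R=1−1/(4·4/11)=0.3125>−1
Confirm numerically:
  x=-2.442: |R|=0.72650 <1
  x=-2.402: |R|=0.69604 <1
  x=-2.331: |R|=0.64484 <1
  x=-1.999: |R|=0.45409 <1
  x=-2.973: |R|=1.24108 >1
  x=-2.809: |R|=1.06027 >1
Interval (-2.7500, 0).

left endpoint -2.7500.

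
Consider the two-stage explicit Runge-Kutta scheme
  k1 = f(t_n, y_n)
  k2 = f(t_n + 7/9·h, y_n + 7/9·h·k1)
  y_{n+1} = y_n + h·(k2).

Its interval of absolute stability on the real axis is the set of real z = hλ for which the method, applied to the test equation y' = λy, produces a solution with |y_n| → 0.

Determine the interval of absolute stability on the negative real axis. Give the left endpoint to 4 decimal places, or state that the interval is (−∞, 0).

z∈(-1.2857,0).

On y'=λy, z=hλ:
  k1=λy_n ⇒ h·k1=z·y_n;  k2=λ(1+7/9z)y_n ⇒ h·k2=z(1+7/9z)y_n
  y_{n+1}/y_n = 1 + z(1+7/9z) = 1 + z + 7/9z²
  R(z) = 1 + z + 7/9z².

Need |R(x)|<1, x<0.
x=-1.72: |R|=1.5810
R=1: x+7/9x²=0 ⇒ x=−9/7=-1.2857; min R=1−1/(4·7/9)=0.6786>−1
Confirm numerically:
  x=-1.175: |R|=0.89882 <1
  x=-1.090: |R|=0.83408 <1
  x=-0.732: |R|=0.68475 <1
  x=-0.524: |R|=0.68956 <1
  x=-1.876: |R|=1.86129 >1
  x=-1.654: |R|=1.47378 >1
Stable set (-1.2857, 0).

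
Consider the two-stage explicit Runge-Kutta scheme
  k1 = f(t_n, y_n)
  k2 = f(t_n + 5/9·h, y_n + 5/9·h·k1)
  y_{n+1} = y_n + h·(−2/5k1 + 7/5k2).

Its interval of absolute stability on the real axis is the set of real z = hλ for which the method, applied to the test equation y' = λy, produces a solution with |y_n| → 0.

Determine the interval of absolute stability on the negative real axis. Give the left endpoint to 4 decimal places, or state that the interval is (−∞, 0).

z∈(-1.2857,0).

Test eqn y'=λy, z=hλ:
  k1=λy_n ⇒ h·k1=z·y_n;  k2=λ(1+5/9z)y_n ⇒ h·k2=z(1+5/9z)y_n
  y_{n+1}/y_n = 1 − 2/5z + 7/5z(1+5/9z) = 1 + z + 7/9z²
  Hence R(z) = 1 + z + 7/9z².

Boundary: |R(x)|=1, x<0.
x=-1.65: |R|=1.4675
R=1: x+7/9x²=0 ⇒ x=−9/7=-1.2857; min R=1−1/(4·7/9)=0.6786>−1
Confirm numerically:
  x=-1.164: |R|=0.88981 <1
  x=-0.863: |R|=0.71626 <1
  x=-0.533: |R|=0.68796 <1
  x=-1.862: |R|=1.83459 >1
  x=-1.715: |R|=1.57262 >1
  x=-1.465: |R|=1.20429 >1
Interval (-1.2857, 0).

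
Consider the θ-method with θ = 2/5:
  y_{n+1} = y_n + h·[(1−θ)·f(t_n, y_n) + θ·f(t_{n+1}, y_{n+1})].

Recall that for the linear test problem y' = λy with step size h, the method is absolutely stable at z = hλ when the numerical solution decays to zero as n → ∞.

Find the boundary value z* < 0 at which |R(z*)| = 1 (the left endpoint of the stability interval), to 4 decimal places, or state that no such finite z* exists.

left endpoint -10.0000.

Test eqn y'=λy, z=hλ:
  y_{n+1} = y_n + z·[3/5·y_n + 2/5·y_{n+1}] ⇒ (1 − 2/5z)y_{n+1} = (1 + 3/5z)y_n
  so R(z) = (1 + 3/5z)/(1 − 2/5z).

Need |R(x)|<1, x<0.
x=-0.47: |R|=0.6044
R=−1: 1+3/5x = −1+2/5x ⇒ -1/5x=2 ⇒ x=2/(-1/5)=-10.0000
Confirm numerically:
  x=-9.925: |R|=0.99698 <1
  x=-8.360: |R|=0.92449 <1
  x=-5.475: |R|=0.71630 <1
  x=-10.416: |R|=1.01610 >1
  x=-10.278: |R|=1.01088 >1
So |R|<1 on (-10.0000, 0).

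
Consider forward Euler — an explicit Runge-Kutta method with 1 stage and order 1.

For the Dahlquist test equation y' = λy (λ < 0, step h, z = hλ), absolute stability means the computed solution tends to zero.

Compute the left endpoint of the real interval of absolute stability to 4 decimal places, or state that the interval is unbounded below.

z* = -2.0000.

On y'=λy, z=hλ:
  order 1, 1-stage ⇒ R(z)=1+z
  (e.g. R(-0.81)=0.19000, |R|=0.19000)

Boundary: |R(x)|=1, x<0.
x=-0.81: |R|=0.1900
|R(-1.42)|=0.4200 |R(-1.31)|=0.3100 |R(-1.23)|=0.2300
Bisect:
  x_lo=-2.4790 |R|=1.4790  x_hi=-0.3101 |R|=0.6899
  mid=-1.39457 |R|=0.39457 →hi
  mid=-1.93680 |R|=0.93680 →hi
  mid=-2.20792 |R|=1.20792 →lo
  mid=-2.07236 |R|=1.07236 →lo
  mid=-2.00458 |R|=1.00458 →lo
  mid=-1.97069 |R|=0.97069 →hi
  mid=-1.98764 |R|=0.98764 →hi
  mid=-1.99611 |R|=0.99611 →hi
  ...
  [-2.00008,-1.99995] ⇒ x*=-2.0000
Interval (-2.0000, 0).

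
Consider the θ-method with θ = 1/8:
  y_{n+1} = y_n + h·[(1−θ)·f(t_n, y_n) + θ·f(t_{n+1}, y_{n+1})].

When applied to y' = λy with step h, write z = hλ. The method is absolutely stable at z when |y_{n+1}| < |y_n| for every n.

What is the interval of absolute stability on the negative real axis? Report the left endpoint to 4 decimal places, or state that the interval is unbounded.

Test eqn y'=λy, z=hλ:
  y_{n+1} = y_n + z·[7/8·y_n + 1/8·y_{n+1}] ⇒ (1 − 1/8z)y_{n+1} = (1 + 7/8z)y_n
  Hence R(z) = (1 + 7/8z)/(1 − 1/8z).

Solve |R(x)|<1 on ℝ⁻.
x=-1.49: |R|=0.2561
R=−1: 1+7/8x = −1+1/8x ⇒ -3/4x=2 ⇒ x=2/(-3/4)=-2.6667
Confirm numerically:
  x=-2.319: |R|=0.79785 <1
  x=-1.808: |R|=0.47471 <1
  x=-1.561: |R|=0.30614 <1
  x=-1.515: |R|=0.27378 <1
  x=-3.002: |R|=1.18288 >1
  x=-2.923: |R|=1.14080 >1
Interval (-2.6667, 0).

(-2.6667, 0).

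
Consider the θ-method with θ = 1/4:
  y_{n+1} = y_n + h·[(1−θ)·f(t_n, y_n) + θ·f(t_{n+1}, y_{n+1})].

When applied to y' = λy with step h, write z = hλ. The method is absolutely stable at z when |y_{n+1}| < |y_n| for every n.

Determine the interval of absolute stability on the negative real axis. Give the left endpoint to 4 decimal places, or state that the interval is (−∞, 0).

(-4.0000, 0).

Set f=λy, z=hλ:
  y_{n+1} = y_n + z·[3/4·y_n + 1/4·y_{n+1}] ⇒ (1 − 1/4z)y_{n+1} = (1 + 3/4z)y_n
  Hence R(z) = (1 + 3/4z)/(1 − 1/4z).

Need |R(x)|<1, x<0.
x=-0.44: |R|=0.6036
R=−1: 1+3/4x = −1+1/4x ⇒ -1/2x=2 ⇒ x=2/(-1/2)=-4.0000
Confirm numerically:
  x=-3.088: |R|=0.74266 <1
  x=-2.775: |R|=0.63838 <1
  x=-1.727: |R|=0.20622 <1
  x=-4.343: |R|=1.08222 >1
  x=-4.274: |R|=1.06623 >1
So |R|<1 on (-4.0000, 0).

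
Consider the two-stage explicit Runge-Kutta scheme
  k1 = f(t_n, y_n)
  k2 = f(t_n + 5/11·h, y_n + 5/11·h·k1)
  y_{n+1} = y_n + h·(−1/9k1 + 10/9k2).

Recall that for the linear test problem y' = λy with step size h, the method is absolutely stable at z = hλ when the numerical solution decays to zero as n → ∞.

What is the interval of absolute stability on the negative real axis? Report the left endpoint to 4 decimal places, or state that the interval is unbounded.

With y'=λy (z=hλ):
  k1=λy_n ⇒ h·k1=z·y_n;  k2=λ(1+5/11z)y_n ⇒ h·k2=z(1+5/11z)y_n
  y_{n+1}/y_n = 1 − 1/9z + 10/9z(1+5/11z) = 1 + z + 50/99z²
  R(z) = 1 + z + 50/99z².

Need |R(x)|<1, x<0.
x=-0.53: |R|=0.6119
R=1: x+50/99x²=0 ⇒ x=−99/50=-1.9800; min R=1−1/(4·50/99)=0.5050>−1
Confirm numerically:
  x=-1.745: |R|=0.79289 <1
  x=-1.344: |R|=0.56829 <1
  x=-1.323: |R|=0.56100 <1
  x=-1.160: |R|=0.51960 <1
  x=-2.226: |R|=1.27656 >1
  x=-2.155: |R|=1.19047 >1
  x=-2.150: |R|=1.18460 >1
So |R|<1 on (-1.9800, 0).

z∈(-1.9800,0).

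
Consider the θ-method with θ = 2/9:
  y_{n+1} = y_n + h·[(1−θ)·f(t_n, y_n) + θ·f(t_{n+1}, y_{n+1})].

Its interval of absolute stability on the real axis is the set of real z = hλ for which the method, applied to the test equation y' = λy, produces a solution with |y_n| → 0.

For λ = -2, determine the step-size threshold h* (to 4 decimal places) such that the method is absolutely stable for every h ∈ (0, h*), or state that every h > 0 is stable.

Test eqn y'=λy, z=hλ:
  y_{n+1} = y_n + z·[7/9·y_n + 2/9·y_{n+1}] ⇒ (1 − 2/9z)y_{n+1} = (1 + 7/9z)y_n
  so R(z) = (1 + 7/9z)/(1 − 2/9z).

Solve |R(x)|<1 on ℝ⁻.
x=-0.31: |R|=0.7100
R=−1: 1+7/9x = −1+2/9x ⇒ -5/9x=2 ⇒ x=2/(-5/9)=-3.6000
Confirm numerically:
  x=-3.574: |R|=0.99195 <1
  x=-2.593: |R|=0.64507 <1
  x=-2.041: |R|=0.40414 <1
  x=-2.013: |R|=0.39083 <1
  x=-4.000: |R|=1.11765 >1
  x=-3.808: |R|=1.06259 >1
  x=-3.779: |R|=1.05405 >1
Stable set (-3.6000, 0).

(-3.6000,0); λ=-2 ⇒ h* = (18/5)/2 = 1.8000.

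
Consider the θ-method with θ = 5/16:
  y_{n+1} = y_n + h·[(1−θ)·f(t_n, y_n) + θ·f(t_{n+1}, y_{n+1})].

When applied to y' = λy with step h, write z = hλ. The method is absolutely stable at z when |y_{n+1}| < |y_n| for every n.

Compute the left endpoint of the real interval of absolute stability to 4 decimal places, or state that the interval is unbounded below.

On y'=λy, z=hλ:
  y_{n+1} = y_n + z·[11/16·y_n + 5/16·y_{n+1}] ⇒ (1 − 5/16z)y_{n+1} = (1 + 11/16z)y_n
  so R(z) = (1 + 11/16z)/(1 − 5/16z).

Boundary: |R(x)|=1, x<0.
x=-0.65: |R|=0.4597
R=−1: 1+11/16x = −1+5/16x ⇒ -3/8x=2 ⇒ x=2/(-3/8)=-5.3333
Confirm numerically:
  x=-5.042: |R|=0.95758 <1
  x=-4.205: |R|=0.81715 <1
  x=-3.965: |R|=0.77083 <1
  x=-5.922: |R|=1.07744 >1
  x=-5.739: |R|=1.05446 >1
  x=-5.536: |R|=1.02784 >1
Interval (-5.3333, 0).

z* = -5.3333.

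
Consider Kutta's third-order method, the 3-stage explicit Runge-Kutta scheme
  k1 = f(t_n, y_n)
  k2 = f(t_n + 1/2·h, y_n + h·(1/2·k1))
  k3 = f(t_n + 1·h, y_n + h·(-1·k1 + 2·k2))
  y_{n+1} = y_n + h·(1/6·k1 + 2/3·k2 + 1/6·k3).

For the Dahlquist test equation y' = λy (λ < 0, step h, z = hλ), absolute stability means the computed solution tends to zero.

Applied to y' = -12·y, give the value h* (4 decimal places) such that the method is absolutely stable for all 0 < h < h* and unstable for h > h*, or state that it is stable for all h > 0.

(-2.5127,0); λ=-12 ⇒ h* = 0.2094.

With y'=λy (z=hλ):
  order 3, 3-stage ⇒ R(z)=1+z+z^2/2+z^3/6
  (e.g. R(-1.54)=0.03709, |R|=0.03709)

Need |R(x)|<1, x<0.
x=-1.54: |R|=0.0371
|R(-2.76)|=1.4553 |R(-0.8)|=0.4347 |R(-0.71)|=0.4824
Bisect:
  x_lo=-2.8878 |R|=1.7318  x_hi=-0.3471 |R|=0.7062
  mid=-1.61743 |R|=0.01461 →hi
  mid=-2.25261 |R|=0.62054 →hi
  mid=-2.57020 |R|=1.09699 →lo
  mid=-2.41140 |R|=0.84097 →hi
  mid=-2.49080 |R|=0.96428 →hi
  mid=-2.53050 |R|=1.02943 →lo
  mid=-2.51065 |R|=0.99656 →hi
  ...
  [-2.51282,-2.51267] ⇒ x*=-2.5127
So |R|<1 on (-2.5127, 0).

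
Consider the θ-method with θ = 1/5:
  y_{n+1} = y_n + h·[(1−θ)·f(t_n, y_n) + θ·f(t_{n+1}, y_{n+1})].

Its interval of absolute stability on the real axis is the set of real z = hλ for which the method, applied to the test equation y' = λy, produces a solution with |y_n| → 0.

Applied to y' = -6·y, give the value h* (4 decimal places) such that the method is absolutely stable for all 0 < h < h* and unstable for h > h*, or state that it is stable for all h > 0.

Set f=λy, z=hλ:
  y_{n+1} = y_n + z·[4/5·y_n + 1/5·y_{n+1}] ⇒ (1 − 1/5z)y_{n+1} = (1 + 4/5z)y_n
  so R(z) = (1 + 4/5z)/(1 − 1/5z).

Solve |R(x)|<1 on ℝ⁻.
x=-0.61: |R|=0.4563
R=−1: 1+4/5x = −1+1/5x ⇒ -3/5x=2 ⇒ x=2/(-3/5)=-3.3333
Confirm numerically:
  x=-3.236: |R|=0.96455 <1
  x=-2.804: |R|=0.79651 <1
  x=-2.558: |R|=0.69225 <1
  x=-3.897: |R|=1.19006 >1
  x=-3.732: |R|=1.13697 >1
Interval (-3.3333, 0).

(-3.3333,0); λ=-6 ⇒ h* = (10/3)/6 = 0.5556.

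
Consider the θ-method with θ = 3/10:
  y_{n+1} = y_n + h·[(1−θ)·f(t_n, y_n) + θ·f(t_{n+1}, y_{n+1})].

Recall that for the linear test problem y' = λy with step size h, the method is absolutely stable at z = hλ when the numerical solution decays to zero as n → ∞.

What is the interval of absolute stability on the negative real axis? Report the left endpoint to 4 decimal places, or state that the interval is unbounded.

z∈(-5.0000,0).

Test eqn y'=λy, z=hλ:
  y_{n+1} = y_n + z·[7/10·y_n + 3/10·y_{n+1}] ⇒ (1 − 3/10z)y_{n+1} = (1 + 7/10z)y_n
  so R(z) = (1 + 7/10z)/(1 − 3/10z).

Find x<0 with |R(x)|<1.
x=-1.74: |R|=0.1432
R=−1: 1+7/10x = −1+3/10x ⇒ -2/5x=2 ⇒ x=2/(-2/5)=-5.0000
Confirm numerically:
  x=-3.899: |R|=0.79702 <1
  x=-2.916: |R|=0.55537 <1
  x=-2.780: |R|=0.51581 <1
  x=-2.035: |R|=0.26358 <1
  x=-5.476: |R|=1.07204 >1
  x=-5.200: |R|=1.03125 >1
Stable set (-5.0000, 0).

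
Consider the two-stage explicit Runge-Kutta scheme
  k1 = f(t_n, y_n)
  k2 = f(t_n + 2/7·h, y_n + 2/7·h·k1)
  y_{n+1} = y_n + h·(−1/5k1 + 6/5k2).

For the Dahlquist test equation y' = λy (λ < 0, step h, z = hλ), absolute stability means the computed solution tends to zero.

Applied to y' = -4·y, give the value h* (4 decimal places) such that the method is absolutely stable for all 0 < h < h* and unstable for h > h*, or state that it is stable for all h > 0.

Test eqn y'=λy, z=hλ:
  k1=λy_n ⇒ h·k1=z·y_n;  k2=λ(1+2/7z)y_n ⇒ h·k2=z(1+2/7z)y_n
  y_{n+1}/y_n = 1 − 1/5z + 6/5z(1+2/7z) = 1 + z + 12/35z²
  R(z) = 1 + z + 12/35z².

Boundary: |R(x)|=1, x<0.
x=-0.89: |R|=0.3816
R=1: x+12/35x²=0 ⇒ x=−35/12=-2.9167; min R=1−1/(4·12/35)=0.2708>−1
Confirm numerically:
  x=-2.873: |R|=0.95699 <1
  x=-2.125: |R|=0.42321 <1
  x=-1.758: |R|=0.30162 <1
  x=-3.298: |R|=1.43119 >1
  x=-3.292: |R|=1.42363 >1
  x=-3.094: |R|=1.18812 >1
Stable set (-2.9167, 0).

(-2.9167,0); λ=-4 ⇒ h* = (35/12)/4 = 0.7292.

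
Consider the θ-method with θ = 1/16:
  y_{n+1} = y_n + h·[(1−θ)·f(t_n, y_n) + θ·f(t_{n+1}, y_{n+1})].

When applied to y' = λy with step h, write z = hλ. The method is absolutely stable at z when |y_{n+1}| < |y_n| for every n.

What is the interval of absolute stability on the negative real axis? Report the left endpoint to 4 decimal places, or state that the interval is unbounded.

With y'=λy (z=hλ):
  y_{n+1} = y_n + z·[15/16·y_n + 1/16·y_{n+1}] ⇒ (1 − 1/16z)y_{n+1} = (1 + 15/16z)y_n
  so R(z) = (1 + 15/16z)/(1 − 1/16z).

Boundary: |R(x)|=1, x<0.
x=-1.67: |R|=0.5122
R=−1: 1+15/16x = −1+1/16x ⇒ -7/8x=2 ⇒ x=2/(-7/8)=-2.2857
Confirm numerically:
  x=-1.856: |R|=0.66308 <1
  x=-1.754: |R|=0.58071 <1
  x=-1.489: |R|=0.36223 <1
  x=-0.934: |R|=0.11752 <1
  x=-2.760: |R|=1.35394 >1
  x=-2.693: |R|=1.30503 >1
  x=-2.318: |R|=1.02468 >1
Stable set (-2.2857, 0).

(-2.2857, 0).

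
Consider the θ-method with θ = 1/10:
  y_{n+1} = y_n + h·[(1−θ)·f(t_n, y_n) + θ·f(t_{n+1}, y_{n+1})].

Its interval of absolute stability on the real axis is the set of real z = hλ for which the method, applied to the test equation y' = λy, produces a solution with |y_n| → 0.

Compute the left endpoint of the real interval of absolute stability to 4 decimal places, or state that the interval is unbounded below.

z* = -2.5000.

With y'=λy (z=hλ):
  y_{n+1} = y_n + z·[9/10·y_n + 1/10·y_{n+1}] ⇒ (1 − 1/10z)y_{n+1} = (1 + 9/10z)y_n
  Hence R(z) = (1 + 9/10z)/(1 − 1/10z).

Need |R(x)|<1, x<0.
x=-1.5: |R|=0.3043
R=−1: 1+9/10x = −1+1/10x ⇒ -4/5x=2 ⇒ x=2/(-4/5)=-2.5000
Confirm numerically:
  x=-2.347: |R|=0.90087 <1
  x=-2.055: |R|=0.70469 <1
  x=-1.387: |R|=0.21806 <1
  x=-2.862: |R|=1.22516 >1
  x=-2.684: |R|=1.11605 >1
Stable set (-2.5000, 0).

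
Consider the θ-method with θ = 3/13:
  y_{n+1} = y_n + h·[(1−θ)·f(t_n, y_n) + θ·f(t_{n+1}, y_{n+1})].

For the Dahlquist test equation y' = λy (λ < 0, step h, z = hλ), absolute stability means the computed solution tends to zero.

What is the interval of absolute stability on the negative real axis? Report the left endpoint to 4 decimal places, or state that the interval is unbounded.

With y'=λy (z=hλ):
  y_{n+1} = y_n + z·[10/13·y_n + 3/13·y_{n+1}] ⇒ (1 − 3/13z)y_{n+1} = (1 + 10/13z)y_n
  so R(z) = (1 + 10/13z)/(1 − 3/13z).

Solve |R(x)|<1 on ℝ⁻.
x=-0.69: |R|=0.4048
R=−1: 1+10/13x = −1+3/13x ⇒ -7/13x=2 ⇒ x=2/(-7/13)=-3.7143
Confirm numerically:
  x=-3.221: |R|=0.84764 <1
  x=-2.387: |R|=0.53916 <1
  x=-1.832: |R|=0.28763 <1
  x=-3.867: |R|=1.04345 >1
  x=-3.761: |R|=1.01347 >1
Interval (-3.7143, 0).

(-3.7143, 0).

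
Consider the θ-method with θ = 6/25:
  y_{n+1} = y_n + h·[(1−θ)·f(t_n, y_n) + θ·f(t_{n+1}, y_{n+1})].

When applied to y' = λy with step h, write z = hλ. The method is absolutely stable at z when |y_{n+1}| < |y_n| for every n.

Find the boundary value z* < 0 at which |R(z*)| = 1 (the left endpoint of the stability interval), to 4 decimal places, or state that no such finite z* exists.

On y'=λy, z=hλ:
  y_{n+1} = y_n + z·[19/25·y_n + 6/25·y_{n+1}] ⇒ (1 − 6/25z)y_{n+1} = (1 + 19/25z)y_n
  so R(z) = (1 + 19/25z)/(1 − 6/25z).

Need |R(x)|<1, x<0.
x=-1.06: |R|=0.1550
R=−1: 1+19/25x = −1+6/25x ⇒ -13/25x=2 ⇒ x=2/(-13/25)=-3.8462
Confirm numerically:
  x=-3.546: |R|=0.91568 <1
  x=-3.112: |R|=0.78146 <1
  x=-2.443: |R|=0.54004 <1
  x=-3.973: |R|=1.03376 >1
  x=-3.957: |R|=1.02956 >1
So |R|<1 on (-3.8462, 0).

left endpoint -3.8462.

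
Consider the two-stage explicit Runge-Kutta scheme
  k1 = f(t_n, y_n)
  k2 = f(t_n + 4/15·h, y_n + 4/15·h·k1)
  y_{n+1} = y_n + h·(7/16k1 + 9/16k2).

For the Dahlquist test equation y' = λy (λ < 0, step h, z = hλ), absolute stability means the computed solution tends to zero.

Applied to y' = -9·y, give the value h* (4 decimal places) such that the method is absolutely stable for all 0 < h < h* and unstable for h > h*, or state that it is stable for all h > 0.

(-6.6667,0); λ=-9 ⇒ h* = (20/3)/9 = 0.7407.

On y'=λy, z=hλ:
  k1=λy_n ⇒ h·k1=z·y_n;  k2=λ(1+4/15z)y_n ⇒ h·k2=z(1+4/15z)y_n
  y_{n+1}/y_n = 1 + 7/16z + 9/16z(1+4/15z) = 1 + z + 3/20z²
  Hence R(z) = 1 + z + 3/20z².

Need |R(x)|<1, x<0.
x=-0.46: |R|=0.5717
R=1: x+3/20x²=0 ⇒ x=−20/3=-6.6667; min R=1−1/(4·3/20)=-0.6667>−1
Confirm numerically:
  x=-5.626: |R|=0.12178 <1
  x=-3.788: |R|=0.63566 <1
  x=-2.791: |R|=0.62255 <1
  x=-7.141: |R|=1.50808 >1
  x=-6.985: |R|=1.33353 >1
Interval (-6.6667, 0).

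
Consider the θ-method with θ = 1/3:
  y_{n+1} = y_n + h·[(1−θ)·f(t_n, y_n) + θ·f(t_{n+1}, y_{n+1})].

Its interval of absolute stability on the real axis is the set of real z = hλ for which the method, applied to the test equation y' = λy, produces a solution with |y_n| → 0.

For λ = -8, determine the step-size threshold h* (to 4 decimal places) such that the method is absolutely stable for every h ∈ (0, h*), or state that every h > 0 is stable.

On y'=λy, z=hλ:
  y_{n+1} = y_n + z·[2/3·y_n + 1/3·y_{n+1}] ⇒ (1 − 1/3z)y_{n+1} = (1 + 2/3z)y_n
  R(z) = (1 + 2/3z)/(1 − 1/3z).

Boundary: |R(x)|=1, x<0.
x=-0.63: |R|=0.4793
R=−1: 1+2/3x = −1+1/3x ⇒ -1/3x=2 ⇒ x=2/(-1/3)=-6.0000
Confirm numerically:
  x=-5.859: |R|=0.98408 <1
  x=-5.752: |R|=0.97166 <1
  x=-5.453: |R|=0.93529 <1
  x=-5.274: |R|=0.91226 <1
  x=-6.284: |R|=1.03059 >1
  x=-6.263: |R|=1.02839 >1
Interval (-6.0000, 0).

(-6.0000,0); λ=-8 ⇒ h* = (6)/8 = 0.7500.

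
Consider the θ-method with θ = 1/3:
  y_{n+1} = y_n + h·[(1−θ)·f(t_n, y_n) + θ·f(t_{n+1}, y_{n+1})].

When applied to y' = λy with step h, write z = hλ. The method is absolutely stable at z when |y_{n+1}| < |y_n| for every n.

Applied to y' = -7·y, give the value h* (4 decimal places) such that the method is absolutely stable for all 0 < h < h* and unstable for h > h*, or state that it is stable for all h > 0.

(-6.0000,0); λ=-7 ⇒ h* = (6)/7 = 0.8571.

Set f=λy, z=hλ:
  y_{n+1} = y_n + z·[2/3·y_n + 1/3·y_{n+1}] ⇒ (1 − 1/3z)y_{n+1} = (1 + 2/3z)y_n
  R(z) = (1 + 2/3z)/(1 − 1/3z).

Find x<0 with |R(x)|<1.
x=-0.83: |R|=0.3499
R=−1: 1+2/3x = −1+1/3x ⇒ -1/3x=2 ⇒ x=2/(-1/3)=-6.0000
Confirm numerically:
  x=-5.320: |R|=0.91827 <1
  x=-3.630: |R|=0.64253 <1
  x=-3.318: |R|=0.57550 <1
  x=-2.694: |R|=0.41939 <1
  x=-6.278: |R|=1.02996 >1
  x=-6.092: |R|=1.01012 >1
Stable set (-6.0000, 0).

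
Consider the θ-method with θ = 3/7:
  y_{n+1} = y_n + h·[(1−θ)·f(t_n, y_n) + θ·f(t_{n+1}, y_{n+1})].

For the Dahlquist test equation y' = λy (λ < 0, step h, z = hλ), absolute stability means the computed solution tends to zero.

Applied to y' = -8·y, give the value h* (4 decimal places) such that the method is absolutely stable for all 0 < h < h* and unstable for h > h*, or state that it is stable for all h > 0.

(-14.0000,0); λ=-8 ⇒ h* = (14)/8 = 1.7500.

Set f=λy, z=hλ:
  y_{n+1} = y_n + z·[4/7·y_n + 3/7·y_{n+1}] ⇒ (1 − 3/7z)y_{n+1} = (1 + 4/7z)y_n
  R(z) = (1 + 4/7z)/(1 − 3/7z).

Solve |R(x)|<1 on ℝ⁻.
x=-1.79: |R|=0.0129
R=−1: 1+4/7x = −1+3/7x ⇒ -1/7x=2 ⇒ x=2/(-1/7)=-14.0000
Confirm numerically:
  x=-13.004: |R|=0.97835 <1
  x=-10.267: |R|=0.90125 <1
  x=-8.608: |R|=0.83573 <1
  x=-8.566: |R|=0.83381 <1
  x=-14.570: |R|=1.01124 >1
  x=-14.412: |R|=1.00820 >1
Stable set (-14.0000, 0).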